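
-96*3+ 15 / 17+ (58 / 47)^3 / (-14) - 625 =-11270814518 / 12354937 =-912.25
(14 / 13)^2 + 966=163450 / 169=967.16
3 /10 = 0.30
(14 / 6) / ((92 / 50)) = 175 / 138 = 1.27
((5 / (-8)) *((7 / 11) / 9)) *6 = -35 / 132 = -0.27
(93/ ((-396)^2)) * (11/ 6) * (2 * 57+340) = 7037/ 14256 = 0.49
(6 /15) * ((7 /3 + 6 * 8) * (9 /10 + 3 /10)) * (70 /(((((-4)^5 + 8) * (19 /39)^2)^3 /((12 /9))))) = -1239770718459 /7709438628833840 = -0.00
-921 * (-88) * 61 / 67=4943928 / 67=73789.97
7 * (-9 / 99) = -7 / 11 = -0.64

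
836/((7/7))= 836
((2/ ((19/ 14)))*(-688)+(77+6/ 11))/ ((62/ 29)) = -5675213/ 12958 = -437.97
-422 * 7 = -2954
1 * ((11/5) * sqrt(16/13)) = 44 * sqrt(13)/65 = 2.44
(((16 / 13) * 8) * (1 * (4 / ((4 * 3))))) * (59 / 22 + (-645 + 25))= -289728 / 143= -2026.07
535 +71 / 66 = 35381 / 66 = 536.08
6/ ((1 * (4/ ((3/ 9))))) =1/ 2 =0.50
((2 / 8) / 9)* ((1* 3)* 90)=15 / 2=7.50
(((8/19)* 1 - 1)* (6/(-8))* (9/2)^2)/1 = 2673/304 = 8.79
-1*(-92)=92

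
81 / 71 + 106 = 7607 / 71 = 107.14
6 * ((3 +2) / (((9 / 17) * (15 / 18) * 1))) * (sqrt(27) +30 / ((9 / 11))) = 204 * sqrt(3) +7480 / 3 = 2846.67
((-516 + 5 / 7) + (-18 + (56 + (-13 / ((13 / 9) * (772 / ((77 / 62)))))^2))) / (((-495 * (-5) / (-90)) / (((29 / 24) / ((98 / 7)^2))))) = 221968967784397 / 2074512359377920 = 0.11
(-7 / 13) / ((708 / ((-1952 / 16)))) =427 / 4602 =0.09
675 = 675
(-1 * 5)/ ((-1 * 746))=5/ 746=0.01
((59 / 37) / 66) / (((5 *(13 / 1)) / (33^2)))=1947 / 4810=0.40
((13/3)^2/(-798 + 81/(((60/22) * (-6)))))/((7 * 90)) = -338/9105453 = -0.00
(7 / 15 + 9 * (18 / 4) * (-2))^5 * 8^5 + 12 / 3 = -84291659936847472324 / 759375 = -111001362879799.14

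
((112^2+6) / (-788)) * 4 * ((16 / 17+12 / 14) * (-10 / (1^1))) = 26857000 / 23443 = 1145.63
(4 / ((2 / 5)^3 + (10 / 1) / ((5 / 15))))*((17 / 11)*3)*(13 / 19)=165750 / 392711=0.42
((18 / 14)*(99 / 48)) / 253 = 27 / 2576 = 0.01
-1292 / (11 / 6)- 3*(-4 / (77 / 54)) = -53616 / 77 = -696.31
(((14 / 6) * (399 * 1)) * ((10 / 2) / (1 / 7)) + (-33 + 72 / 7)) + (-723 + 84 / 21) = 222903 / 7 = 31843.29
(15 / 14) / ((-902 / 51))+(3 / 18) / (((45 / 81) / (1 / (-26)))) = -14799 / 205205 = -0.07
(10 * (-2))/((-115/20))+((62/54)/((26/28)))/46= 28297/8073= 3.51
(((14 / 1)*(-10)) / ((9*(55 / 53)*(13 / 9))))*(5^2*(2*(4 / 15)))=-59360 / 429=-138.37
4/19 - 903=-902.79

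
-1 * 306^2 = -93636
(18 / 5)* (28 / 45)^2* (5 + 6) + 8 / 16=35621 / 2250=15.83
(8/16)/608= 1/1216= 0.00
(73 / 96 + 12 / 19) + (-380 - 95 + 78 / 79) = -68102747 / 144096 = -472.62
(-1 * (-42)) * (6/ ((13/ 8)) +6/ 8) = 4851/ 26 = 186.58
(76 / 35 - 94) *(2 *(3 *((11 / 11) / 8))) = -4821 / 70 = -68.87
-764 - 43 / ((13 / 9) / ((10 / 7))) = -73394 / 91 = -806.53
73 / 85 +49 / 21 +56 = 15094 / 255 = 59.19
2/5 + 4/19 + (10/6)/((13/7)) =5587/3705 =1.51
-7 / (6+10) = -7 / 16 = -0.44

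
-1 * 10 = -10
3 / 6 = 1 / 2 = 0.50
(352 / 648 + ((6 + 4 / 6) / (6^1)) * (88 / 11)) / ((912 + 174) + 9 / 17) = 0.01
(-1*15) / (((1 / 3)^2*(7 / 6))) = -810 / 7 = -115.71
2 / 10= 1 / 5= 0.20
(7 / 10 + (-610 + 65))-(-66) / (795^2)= -229340761 / 421350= -544.30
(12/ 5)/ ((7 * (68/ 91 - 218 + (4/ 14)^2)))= -546/ 345845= -0.00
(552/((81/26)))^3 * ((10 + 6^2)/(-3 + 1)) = -2518264532992/19683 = -127941092.97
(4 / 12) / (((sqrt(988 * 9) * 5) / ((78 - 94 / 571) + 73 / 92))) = 4130531 * sqrt(247) / 1167786360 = 0.06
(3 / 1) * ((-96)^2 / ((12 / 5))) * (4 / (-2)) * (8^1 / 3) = -61440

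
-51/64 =-0.80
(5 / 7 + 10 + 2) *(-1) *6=-534 / 7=-76.29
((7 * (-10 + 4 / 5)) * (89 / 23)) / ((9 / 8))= -9968 / 45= -221.51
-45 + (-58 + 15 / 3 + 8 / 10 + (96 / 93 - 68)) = -25446 / 155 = -164.17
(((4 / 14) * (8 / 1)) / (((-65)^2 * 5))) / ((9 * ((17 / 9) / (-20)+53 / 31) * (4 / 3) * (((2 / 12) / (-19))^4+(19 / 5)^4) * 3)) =2094310598400 / 234686400950604749419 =0.00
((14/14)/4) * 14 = 7/2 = 3.50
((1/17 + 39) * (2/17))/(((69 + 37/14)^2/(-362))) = -94224256/290736601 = -0.32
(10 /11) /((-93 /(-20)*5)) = 0.04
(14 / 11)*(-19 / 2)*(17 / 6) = -2261 / 66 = -34.26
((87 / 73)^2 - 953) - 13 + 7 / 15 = -964.11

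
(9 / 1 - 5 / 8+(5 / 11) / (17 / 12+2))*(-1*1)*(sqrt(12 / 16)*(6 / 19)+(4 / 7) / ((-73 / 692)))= 10621162 / 230461 - 92091*sqrt(3) / 68552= 43.76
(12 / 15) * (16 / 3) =64 / 15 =4.27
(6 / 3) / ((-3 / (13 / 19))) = -26 / 57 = -0.46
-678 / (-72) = 113 / 12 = 9.42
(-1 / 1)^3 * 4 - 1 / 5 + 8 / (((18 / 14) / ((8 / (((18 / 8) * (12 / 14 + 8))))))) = -21371 / 12555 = -1.70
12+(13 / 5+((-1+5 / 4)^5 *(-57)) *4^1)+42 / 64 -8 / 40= 14.83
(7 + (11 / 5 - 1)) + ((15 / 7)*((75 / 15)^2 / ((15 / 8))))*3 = 3287 / 35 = 93.91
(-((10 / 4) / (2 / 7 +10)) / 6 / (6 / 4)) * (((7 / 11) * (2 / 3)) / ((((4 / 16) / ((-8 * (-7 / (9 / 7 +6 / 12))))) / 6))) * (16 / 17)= -614656 / 75735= -8.12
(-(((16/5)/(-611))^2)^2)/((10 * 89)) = -32768/38761883264528125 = -0.00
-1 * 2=-2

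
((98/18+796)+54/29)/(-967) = -0.83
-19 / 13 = -1.46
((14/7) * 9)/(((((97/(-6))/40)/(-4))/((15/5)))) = 534.43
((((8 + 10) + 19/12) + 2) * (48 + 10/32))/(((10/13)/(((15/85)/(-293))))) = -2602691/3187840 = -0.82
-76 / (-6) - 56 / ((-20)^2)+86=14779 / 150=98.53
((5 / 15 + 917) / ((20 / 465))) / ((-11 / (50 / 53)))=-1066400 / 583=-1829.16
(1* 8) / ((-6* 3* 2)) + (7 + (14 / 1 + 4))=223 / 9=24.78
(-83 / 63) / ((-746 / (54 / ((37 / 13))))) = 3237 / 96607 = 0.03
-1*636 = -636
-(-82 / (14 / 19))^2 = -606841 / 49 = -12384.51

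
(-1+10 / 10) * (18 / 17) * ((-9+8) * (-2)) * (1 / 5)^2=0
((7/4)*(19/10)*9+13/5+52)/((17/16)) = 6762/85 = 79.55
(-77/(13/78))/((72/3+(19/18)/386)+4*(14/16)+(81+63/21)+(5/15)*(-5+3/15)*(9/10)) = -80249400/19117897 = -4.20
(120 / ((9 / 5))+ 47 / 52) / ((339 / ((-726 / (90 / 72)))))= -2550922 / 22035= -115.77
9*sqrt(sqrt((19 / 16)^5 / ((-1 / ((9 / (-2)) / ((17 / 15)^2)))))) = 513*19^(1 / 4)*2^(3 / 4)*sqrt(85) / 1088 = 15.26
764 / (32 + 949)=764 / 981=0.78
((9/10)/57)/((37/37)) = 0.02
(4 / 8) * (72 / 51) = 12 / 17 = 0.71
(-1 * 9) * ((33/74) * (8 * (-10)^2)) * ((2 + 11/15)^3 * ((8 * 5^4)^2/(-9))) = 60650480000000/333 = 182133573573.57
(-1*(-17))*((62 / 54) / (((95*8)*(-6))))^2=16337 / 15158534400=0.00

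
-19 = -19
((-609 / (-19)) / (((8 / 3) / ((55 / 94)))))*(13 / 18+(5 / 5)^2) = 346115 / 28576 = 12.11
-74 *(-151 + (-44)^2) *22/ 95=-581196/ 19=-30589.26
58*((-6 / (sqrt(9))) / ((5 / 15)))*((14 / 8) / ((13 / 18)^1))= -10962 / 13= -843.23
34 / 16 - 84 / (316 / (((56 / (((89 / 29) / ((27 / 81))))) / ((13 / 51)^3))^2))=-866231826069128425 / 24163353384248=-35848.99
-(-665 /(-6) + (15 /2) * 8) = -1025 /6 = -170.83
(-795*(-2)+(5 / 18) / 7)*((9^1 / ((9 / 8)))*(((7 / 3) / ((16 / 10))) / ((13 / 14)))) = 7012075 / 351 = 19977.42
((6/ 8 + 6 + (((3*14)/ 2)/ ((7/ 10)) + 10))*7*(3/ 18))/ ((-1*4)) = -1309/ 96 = -13.64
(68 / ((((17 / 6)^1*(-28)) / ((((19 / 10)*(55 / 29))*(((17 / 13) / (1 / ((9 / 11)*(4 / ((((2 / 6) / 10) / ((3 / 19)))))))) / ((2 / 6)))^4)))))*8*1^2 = -17892539594091786240000 / 52930781410507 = -338036566.20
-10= -10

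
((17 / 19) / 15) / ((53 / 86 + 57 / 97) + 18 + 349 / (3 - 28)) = 709070 / 62336169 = 0.01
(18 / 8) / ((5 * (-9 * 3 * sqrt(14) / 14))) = -sqrt(14) / 60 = -0.06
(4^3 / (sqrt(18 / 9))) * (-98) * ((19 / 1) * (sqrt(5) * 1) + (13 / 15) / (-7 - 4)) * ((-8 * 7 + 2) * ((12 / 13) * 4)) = -2709504 * sqrt(2) / 55 + 154441728 * sqrt(10) / 13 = 37498609.54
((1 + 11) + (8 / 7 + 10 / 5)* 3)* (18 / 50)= 54 / 7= 7.71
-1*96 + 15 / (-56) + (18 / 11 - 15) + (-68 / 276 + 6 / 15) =-23266237 / 212520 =-109.48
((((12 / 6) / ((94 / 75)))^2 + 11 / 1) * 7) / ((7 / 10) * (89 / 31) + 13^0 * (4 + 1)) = 64935080 / 4800157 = 13.53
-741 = -741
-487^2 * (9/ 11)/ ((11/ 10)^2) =-213452100/ 1331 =-160369.72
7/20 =0.35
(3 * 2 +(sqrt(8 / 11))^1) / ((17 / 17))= 2 * sqrt(22) / 11 +6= 6.85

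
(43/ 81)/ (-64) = -43/ 5184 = -0.01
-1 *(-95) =95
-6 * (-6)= 36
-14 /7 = -2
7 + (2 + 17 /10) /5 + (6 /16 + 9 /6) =1923 /200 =9.62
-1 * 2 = -2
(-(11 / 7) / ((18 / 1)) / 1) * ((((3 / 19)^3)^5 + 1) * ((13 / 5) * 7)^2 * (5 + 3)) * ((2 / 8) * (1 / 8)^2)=-98776003019973736295839 / 109304114615098547752800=-0.90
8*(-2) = -16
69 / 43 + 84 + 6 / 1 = 91.60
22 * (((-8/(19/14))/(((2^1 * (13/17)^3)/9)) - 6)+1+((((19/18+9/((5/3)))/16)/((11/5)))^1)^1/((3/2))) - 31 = -13013746429/9016488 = -1443.33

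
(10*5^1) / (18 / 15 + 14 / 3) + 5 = 595 / 44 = 13.52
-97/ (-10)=97/ 10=9.70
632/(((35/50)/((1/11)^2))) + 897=766079/847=904.46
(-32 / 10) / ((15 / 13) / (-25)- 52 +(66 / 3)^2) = -208 / 28077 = -0.01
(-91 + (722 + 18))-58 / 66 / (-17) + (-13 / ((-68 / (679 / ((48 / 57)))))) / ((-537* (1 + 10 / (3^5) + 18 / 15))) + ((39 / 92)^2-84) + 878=1908528119873801 / 1322516623296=1443.10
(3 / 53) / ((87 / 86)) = 86 / 1537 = 0.06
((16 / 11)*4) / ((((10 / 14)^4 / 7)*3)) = 1075648 / 20625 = 52.15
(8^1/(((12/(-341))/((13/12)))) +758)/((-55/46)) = -211853/495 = -427.99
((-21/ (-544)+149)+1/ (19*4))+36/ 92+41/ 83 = 2958471331/ 19731424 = 149.94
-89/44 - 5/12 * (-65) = 827/33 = 25.06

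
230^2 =52900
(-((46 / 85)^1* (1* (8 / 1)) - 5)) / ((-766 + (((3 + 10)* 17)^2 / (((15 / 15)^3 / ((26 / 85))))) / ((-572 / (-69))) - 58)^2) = 7260 / 10358470787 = 0.00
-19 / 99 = -0.19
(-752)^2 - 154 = 565350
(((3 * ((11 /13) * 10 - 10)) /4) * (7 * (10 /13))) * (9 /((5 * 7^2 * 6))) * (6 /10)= -27 /1183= -0.02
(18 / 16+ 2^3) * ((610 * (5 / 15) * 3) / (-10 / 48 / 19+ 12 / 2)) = 2538210 / 2731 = 929.41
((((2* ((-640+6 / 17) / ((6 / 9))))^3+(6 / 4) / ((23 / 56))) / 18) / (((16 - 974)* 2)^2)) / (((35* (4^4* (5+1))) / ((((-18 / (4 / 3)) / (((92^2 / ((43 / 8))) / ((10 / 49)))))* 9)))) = 77252147251960311 / 2466410364125772775424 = 0.00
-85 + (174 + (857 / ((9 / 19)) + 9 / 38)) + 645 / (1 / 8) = 2413993 / 342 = 7058.46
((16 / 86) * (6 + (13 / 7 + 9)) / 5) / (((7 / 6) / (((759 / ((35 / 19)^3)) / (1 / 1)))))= 29486676384 / 451688125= 65.28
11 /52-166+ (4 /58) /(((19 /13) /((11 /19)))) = -90238377 /544388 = -165.76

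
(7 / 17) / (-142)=-7 / 2414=-0.00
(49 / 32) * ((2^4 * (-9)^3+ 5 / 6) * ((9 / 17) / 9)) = -3428971 / 3264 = -1050.54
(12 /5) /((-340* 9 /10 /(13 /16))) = -13 /2040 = -0.01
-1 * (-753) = 753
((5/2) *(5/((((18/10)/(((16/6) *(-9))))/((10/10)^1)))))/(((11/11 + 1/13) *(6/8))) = -13000/63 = -206.35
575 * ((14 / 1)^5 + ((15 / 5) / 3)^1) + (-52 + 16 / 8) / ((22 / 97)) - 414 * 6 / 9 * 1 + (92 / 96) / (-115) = 408208519669 / 1320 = 309248878.54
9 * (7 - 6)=9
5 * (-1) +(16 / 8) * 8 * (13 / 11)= 153 / 11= 13.91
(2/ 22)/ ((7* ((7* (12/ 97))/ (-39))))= -1261/ 2156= -0.58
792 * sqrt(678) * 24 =19008 * sqrt(678) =494938.54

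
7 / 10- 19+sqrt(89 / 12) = -183 / 10+sqrt(267) / 6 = -15.58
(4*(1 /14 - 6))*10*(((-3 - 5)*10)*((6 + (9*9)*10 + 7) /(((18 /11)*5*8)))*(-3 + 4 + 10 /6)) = 120223840 /189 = 636104.97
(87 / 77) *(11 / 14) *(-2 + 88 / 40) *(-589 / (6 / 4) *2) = -34162 / 245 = -139.44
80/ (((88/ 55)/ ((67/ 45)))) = 670/ 9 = 74.44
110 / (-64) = -55 / 32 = -1.72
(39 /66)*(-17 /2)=-221 /44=-5.02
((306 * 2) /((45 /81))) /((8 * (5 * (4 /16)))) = 2754 /25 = 110.16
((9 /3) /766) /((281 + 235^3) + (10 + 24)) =3 /9941293540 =0.00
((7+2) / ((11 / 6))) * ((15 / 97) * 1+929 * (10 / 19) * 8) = 389303550 / 20273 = 19203.06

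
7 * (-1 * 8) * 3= -168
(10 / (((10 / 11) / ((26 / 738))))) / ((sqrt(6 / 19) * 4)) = 143 * sqrt(114) / 8856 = 0.17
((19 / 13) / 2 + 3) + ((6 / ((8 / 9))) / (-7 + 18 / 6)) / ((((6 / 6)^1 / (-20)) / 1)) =1949 / 52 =37.48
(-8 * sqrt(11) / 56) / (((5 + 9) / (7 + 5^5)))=-1566 * sqrt(11) / 49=-106.00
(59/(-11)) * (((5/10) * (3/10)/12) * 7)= -413/880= -0.47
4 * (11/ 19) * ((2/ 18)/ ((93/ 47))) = 2068/ 15903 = 0.13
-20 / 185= -4 / 37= -0.11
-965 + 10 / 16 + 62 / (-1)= -8211 / 8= -1026.38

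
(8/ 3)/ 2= 4/ 3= 1.33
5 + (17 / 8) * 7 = 159 / 8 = 19.88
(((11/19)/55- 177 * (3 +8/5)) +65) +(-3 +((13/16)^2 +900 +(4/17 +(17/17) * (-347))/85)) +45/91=92667626413/639591680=144.89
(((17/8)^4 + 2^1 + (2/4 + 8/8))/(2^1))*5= 489285/8192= 59.73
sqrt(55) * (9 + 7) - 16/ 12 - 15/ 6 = -23/ 6 + 16 * sqrt(55) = 114.83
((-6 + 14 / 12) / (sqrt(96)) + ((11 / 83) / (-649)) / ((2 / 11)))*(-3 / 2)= 33 / 19588 + 29*sqrt(6) / 96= 0.74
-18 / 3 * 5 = -30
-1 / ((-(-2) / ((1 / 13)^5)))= -1 / 742586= -0.00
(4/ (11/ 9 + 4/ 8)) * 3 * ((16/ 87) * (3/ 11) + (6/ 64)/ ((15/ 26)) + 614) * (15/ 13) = 4938.09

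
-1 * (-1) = 1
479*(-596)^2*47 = 7996977808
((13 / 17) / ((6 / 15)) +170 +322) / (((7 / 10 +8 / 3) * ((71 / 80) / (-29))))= -584396400 / 121907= -4793.79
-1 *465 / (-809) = 465 / 809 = 0.57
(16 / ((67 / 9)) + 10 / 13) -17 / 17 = 1671 / 871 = 1.92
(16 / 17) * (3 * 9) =432 / 17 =25.41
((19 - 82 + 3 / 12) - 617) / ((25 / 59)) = -160421 / 100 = -1604.21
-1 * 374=-374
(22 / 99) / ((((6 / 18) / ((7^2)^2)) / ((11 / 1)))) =52822 / 3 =17607.33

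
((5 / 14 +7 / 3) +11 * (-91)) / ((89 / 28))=-83858 / 267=-314.07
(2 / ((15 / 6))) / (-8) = -0.10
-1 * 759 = -759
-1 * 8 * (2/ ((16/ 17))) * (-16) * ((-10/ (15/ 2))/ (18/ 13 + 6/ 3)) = -3536/ 33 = -107.15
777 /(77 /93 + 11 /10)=722610 /1793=403.02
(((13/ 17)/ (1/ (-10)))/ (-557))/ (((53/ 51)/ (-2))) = -780/ 29521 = -0.03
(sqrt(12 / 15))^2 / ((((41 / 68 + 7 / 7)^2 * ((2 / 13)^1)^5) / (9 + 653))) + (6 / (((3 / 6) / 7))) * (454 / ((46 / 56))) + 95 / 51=169883409818369 / 69682065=2437978.98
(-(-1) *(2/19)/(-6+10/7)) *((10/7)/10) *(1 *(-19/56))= 1/896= 0.00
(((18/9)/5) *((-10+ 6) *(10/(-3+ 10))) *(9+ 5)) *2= -64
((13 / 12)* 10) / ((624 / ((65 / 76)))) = 325 / 21888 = 0.01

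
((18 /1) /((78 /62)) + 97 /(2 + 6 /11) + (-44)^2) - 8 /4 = 1986.41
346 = 346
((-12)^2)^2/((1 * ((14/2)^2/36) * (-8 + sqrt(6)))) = -2985984/1421 - 373248 * sqrt(6)/1421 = -2744.72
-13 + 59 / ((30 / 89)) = 4861 / 30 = 162.03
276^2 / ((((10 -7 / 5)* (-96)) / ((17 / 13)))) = -134895 / 1118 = -120.66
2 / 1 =2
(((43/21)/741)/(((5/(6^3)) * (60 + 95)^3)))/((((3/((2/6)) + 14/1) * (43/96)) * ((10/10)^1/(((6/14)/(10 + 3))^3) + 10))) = 62208/558171531528235625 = 0.00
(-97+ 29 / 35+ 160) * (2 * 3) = 13404 / 35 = 382.97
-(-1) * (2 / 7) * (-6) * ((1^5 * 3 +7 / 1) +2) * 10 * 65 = -93600 / 7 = -13371.43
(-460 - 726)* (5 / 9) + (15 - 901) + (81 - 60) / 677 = -9412819 / 6093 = -1544.86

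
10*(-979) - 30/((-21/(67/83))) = -5687320/581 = -9788.85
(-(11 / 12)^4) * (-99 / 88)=14641 / 18432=0.79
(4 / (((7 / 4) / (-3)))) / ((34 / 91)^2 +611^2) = -56784 / 3091472357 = -0.00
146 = 146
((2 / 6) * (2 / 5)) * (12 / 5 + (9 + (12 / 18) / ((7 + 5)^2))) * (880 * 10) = 1083896 / 81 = 13381.43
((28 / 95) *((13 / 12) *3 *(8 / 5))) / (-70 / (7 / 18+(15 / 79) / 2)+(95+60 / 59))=-7387744 / 234571625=-0.03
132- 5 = 127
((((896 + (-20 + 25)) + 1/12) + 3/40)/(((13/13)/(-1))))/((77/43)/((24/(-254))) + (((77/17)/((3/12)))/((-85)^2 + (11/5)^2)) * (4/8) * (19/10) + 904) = -1.02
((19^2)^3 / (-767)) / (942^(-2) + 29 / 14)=-292227748033788 / 9868824095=-29611.20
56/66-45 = -1457/33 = -44.15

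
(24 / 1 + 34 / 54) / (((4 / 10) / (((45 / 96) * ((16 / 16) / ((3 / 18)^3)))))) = 49875 / 8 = 6234.38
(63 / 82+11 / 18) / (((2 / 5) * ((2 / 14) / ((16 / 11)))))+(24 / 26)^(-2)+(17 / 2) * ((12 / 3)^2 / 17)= 958697 / 21648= 44.29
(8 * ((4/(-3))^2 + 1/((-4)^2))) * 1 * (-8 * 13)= -13780/9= -1531.11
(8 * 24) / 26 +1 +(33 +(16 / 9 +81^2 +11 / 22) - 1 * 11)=1542917 / 234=6593.66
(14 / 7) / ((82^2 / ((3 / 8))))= 3 / 26896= 0.00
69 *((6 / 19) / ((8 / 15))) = 3105 / 76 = 40.86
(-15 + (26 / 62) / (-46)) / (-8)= 21403 / 11408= 1.88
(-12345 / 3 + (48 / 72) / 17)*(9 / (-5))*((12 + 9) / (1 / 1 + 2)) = 51848.51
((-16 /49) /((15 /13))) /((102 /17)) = -104 /2205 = -0.05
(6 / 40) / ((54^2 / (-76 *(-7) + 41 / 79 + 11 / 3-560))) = -1411 / 1151820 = -0.00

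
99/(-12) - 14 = -89/4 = -22.25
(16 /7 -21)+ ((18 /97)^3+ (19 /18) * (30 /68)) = -23775017611 /1303297044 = -18.24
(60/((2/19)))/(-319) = -1.79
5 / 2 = 2.50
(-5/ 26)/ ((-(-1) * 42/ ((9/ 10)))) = -3/ 728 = -0.00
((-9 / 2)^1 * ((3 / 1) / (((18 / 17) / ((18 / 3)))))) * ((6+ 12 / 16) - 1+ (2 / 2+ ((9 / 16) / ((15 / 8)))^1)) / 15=-7191 / 200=-35.96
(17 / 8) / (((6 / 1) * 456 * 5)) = 17 / 109440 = 0.00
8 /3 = 2.67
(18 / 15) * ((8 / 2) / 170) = 12 / 425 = 0.03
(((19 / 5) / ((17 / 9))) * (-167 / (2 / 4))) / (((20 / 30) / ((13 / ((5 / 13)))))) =-14478399 / 425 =-34066.82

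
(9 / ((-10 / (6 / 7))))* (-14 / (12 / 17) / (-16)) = -153 / 160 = -0.96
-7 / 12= -0.58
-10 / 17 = -0.59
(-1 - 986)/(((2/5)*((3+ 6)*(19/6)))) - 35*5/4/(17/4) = -96.87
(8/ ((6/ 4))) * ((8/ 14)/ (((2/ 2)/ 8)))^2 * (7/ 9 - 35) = -720896/ 189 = -3814.26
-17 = -17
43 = 43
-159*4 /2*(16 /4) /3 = -424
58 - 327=-269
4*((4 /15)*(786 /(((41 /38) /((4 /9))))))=637184 /1845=345.36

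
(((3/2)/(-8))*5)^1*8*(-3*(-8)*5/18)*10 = -500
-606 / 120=-101 / 20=-5.05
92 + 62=154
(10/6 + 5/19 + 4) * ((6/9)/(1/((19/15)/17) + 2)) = 676/2637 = 0.26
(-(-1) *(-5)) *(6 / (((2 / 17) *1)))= -255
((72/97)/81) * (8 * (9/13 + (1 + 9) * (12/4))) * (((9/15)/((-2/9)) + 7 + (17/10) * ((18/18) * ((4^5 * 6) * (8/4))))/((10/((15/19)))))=3711.53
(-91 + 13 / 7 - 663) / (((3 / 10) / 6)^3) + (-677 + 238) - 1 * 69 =-42123556 / 7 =-6017650.86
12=12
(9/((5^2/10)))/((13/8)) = 144/65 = 2.22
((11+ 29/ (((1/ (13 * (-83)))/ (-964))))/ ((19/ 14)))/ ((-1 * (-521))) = 422303490/ 9899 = 42661.23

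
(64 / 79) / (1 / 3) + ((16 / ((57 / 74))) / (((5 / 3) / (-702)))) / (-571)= 76077312 / 4285355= 17.75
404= 404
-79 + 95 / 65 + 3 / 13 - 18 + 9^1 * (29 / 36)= -4579 / 52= -88.06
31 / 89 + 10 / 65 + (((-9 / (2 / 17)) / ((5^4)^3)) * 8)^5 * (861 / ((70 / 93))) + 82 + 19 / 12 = 5062976947411979011803850874006456710058508895759 / 60212251851154974247037898749113082885742187500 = 84.09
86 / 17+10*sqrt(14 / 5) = 86 / 17+2*sqrt(70) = 21.79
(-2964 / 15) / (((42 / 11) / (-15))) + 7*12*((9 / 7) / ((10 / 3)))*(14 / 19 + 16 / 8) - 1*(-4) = 577858 / 665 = 868.96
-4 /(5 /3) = -12 /5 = -2.40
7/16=0.44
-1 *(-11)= 11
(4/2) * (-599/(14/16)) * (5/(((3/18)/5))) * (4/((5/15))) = -17251200/7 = -2464457.14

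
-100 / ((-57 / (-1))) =-100 / 57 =-1.75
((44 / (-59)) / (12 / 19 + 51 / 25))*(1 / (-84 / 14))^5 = 5225 / 145549224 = 0.00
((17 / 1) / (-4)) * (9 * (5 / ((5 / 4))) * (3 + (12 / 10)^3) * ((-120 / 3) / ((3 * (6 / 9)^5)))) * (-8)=-14648526 / 25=-585941.04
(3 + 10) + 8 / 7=99 / 7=14.14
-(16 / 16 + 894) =-895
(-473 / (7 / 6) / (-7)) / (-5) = -2838 / 245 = -11.58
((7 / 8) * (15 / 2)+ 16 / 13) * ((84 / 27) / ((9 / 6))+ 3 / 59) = 5487085 / 331344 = 16.56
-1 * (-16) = 16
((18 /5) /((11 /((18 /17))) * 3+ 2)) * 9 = 972 /995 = 0.98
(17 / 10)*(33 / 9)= 187 / 30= 6.23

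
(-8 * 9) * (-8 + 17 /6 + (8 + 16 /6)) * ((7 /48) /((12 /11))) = -847 /16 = -52.94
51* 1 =51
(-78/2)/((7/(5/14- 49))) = 26559/98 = 271.01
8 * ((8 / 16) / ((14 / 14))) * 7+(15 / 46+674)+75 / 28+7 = 458531 / 644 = 712.00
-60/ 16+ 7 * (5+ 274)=1949.25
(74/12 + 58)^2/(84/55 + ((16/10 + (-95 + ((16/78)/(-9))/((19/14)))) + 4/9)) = -6040909875/134166388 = -45.03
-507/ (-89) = 507/ 89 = 5.70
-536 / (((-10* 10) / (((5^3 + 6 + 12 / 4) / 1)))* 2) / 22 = 4489 / 275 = 16.32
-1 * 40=-40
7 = 7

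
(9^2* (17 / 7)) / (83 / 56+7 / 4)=11016 / 181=60.86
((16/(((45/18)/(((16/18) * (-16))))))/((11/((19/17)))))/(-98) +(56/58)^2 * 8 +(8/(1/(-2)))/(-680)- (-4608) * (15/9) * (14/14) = 2665849334294/346773735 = 7687.58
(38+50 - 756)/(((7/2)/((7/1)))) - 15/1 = -1351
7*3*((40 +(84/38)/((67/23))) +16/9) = 3411394/3819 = 893.27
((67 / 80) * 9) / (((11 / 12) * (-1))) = -1809 / 220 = -8.22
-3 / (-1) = 3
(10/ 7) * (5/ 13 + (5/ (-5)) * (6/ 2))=-340/ 91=-3.74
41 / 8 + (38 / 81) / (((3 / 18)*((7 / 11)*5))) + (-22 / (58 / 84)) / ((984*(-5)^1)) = 54078049 / 8988840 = 6.02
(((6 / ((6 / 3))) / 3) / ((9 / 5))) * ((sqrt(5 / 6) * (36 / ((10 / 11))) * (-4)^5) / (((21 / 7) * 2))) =-5632 * sqrt(30) / 9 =-3427.53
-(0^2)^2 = 0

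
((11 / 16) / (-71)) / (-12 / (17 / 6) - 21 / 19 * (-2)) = 3553 / 742944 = 0.00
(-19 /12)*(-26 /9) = 247 /54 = 4.57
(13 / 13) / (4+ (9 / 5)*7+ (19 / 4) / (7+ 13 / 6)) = 110 / 1883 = 0.06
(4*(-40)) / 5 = -32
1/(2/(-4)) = -2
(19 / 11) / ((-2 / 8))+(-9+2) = -153 / 11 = -13.91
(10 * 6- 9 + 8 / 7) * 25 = 9125 / 7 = 1303.57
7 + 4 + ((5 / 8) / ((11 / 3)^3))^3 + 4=18109040727255 / 1207269217792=15.00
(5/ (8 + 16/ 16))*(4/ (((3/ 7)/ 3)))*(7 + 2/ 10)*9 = 1008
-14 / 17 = -0.82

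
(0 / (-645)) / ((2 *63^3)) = 0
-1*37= -37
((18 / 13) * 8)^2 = 20736 / 169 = 122.70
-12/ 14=-0.86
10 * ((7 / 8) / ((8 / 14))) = 245 / 16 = 15.31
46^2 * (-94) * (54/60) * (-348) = 311483664/5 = 62296732.80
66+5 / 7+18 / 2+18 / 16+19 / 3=13973 / 168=83.17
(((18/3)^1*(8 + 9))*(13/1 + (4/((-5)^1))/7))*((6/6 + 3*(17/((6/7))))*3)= 8349363/35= 238553.23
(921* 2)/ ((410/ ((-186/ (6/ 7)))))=-199857/ 205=-974.91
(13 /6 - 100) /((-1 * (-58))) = -587 /348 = -1.69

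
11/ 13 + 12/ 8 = 61/ 26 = 2.35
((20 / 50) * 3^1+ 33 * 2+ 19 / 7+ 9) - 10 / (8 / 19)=7723 / 140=55.16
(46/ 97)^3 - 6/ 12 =-718001/ 1825346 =-0.39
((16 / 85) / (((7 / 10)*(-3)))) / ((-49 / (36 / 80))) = 24 / 29155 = 0.00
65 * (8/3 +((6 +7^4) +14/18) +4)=1412450/9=156938.89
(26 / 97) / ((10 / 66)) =858 / 485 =1.77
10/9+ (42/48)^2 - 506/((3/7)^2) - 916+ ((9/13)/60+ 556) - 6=-116775383/37440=-3119.00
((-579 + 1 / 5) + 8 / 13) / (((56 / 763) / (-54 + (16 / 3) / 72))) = 57350132 / 135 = 424815.79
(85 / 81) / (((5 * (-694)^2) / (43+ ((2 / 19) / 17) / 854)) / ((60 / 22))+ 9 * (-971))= 1867042 / 20986980809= 0.00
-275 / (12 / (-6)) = 275 / 2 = 137.50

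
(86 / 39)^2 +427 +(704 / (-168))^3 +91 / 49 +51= 643470449 / 1565109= 411.13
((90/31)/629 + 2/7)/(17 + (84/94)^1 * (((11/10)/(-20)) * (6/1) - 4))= 93125800/4211764501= 0.02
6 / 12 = 1 / 2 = 0.50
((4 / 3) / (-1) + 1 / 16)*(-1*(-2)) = -61 / 24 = -2.54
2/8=0.25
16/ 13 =1.23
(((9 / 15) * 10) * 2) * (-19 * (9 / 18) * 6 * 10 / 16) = -855 / 2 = -427.50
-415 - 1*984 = -1399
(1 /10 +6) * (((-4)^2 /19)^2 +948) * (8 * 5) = 83566096 /361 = 231485.03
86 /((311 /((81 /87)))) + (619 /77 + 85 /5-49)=-16461261 /694463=-23.70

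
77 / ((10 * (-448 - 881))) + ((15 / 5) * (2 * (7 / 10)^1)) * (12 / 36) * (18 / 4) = 8365 / 1329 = 6.29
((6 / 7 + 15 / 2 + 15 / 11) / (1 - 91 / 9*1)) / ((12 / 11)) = -0.98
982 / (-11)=-982 / 11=-89.27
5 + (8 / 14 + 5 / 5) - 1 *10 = -24 / 7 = -3.43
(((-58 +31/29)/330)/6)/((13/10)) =-127/5742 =-0.02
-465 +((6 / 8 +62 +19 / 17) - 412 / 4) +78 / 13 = -33873 / 68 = -498.13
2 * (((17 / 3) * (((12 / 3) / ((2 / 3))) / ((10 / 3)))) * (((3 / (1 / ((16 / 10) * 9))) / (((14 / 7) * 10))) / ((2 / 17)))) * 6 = 280908 / 125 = 2247.26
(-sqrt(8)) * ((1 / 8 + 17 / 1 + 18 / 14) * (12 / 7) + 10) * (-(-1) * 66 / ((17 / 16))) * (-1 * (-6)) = -25806528 * sqrt(2) / 833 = -43812.66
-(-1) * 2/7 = 2/7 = 0.29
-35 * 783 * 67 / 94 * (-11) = 20197485 / 94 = 214866.86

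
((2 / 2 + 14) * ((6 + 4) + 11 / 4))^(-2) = 16 / 585225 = 0.00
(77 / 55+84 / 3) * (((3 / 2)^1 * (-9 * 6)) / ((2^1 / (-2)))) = 11907 / 5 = 2381.40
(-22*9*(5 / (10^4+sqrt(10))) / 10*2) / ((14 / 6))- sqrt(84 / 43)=-2*sqrt(903) / 43- 66000 / 7777777+33*sqrt(10) / 38888885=-1.41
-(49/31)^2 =-2401/961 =-2.50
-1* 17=-17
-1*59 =-59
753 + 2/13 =9791/13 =753.15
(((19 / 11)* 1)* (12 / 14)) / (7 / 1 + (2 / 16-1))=912 / 3773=0.24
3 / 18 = 1 / 6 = 0.17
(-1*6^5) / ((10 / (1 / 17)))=-3888 / 85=-45.74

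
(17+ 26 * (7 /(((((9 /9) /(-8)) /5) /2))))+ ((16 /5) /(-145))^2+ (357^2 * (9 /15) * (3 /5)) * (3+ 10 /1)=305870817206 /525625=581918.32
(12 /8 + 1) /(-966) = -5 /1932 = -0.00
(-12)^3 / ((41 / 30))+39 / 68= -1263.82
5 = 5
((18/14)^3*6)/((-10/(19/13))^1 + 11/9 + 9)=373977/99127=3.77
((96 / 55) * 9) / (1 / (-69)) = -59616 / 55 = -1083.93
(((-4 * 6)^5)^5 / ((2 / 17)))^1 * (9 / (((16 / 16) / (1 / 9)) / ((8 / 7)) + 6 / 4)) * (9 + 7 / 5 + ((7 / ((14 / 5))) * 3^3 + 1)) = -2576073308384571978417916290516513718272 / 125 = -20608586467076575827343330000000000000.00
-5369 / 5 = -1073.80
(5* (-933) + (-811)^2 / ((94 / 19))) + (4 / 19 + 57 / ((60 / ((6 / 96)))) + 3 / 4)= 36657186007 / 285760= 128279.63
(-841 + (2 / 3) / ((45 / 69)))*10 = -75598 / 9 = -8399.78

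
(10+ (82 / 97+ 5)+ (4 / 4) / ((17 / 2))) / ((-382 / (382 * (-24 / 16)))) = 78969 / 3298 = 23.94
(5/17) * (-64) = -320/17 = -18.82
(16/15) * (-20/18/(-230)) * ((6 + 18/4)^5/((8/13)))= 1966419/1840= 1068.71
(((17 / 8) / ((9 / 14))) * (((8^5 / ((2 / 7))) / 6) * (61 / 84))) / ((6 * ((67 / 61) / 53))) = 6007896832 / 16281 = 369012.77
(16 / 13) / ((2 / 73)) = 584 / 13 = 44.92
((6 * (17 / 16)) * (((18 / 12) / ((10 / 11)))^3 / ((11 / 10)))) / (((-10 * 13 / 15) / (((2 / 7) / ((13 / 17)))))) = -1.12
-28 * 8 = -224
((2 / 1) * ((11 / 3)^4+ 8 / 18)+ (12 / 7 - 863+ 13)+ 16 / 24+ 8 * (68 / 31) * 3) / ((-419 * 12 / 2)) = 3801719 / 22094289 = 0.17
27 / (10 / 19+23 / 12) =6156 / 557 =11.05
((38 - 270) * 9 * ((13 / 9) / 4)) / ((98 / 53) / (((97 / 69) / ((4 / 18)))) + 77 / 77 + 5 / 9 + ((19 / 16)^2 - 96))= 8931027456 / 1098516347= 8.13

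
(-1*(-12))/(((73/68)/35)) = 28560/73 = 391.23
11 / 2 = 5.50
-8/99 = -0.08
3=3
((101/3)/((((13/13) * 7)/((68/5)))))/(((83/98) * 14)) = 6868/1245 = 5.52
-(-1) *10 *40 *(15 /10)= 600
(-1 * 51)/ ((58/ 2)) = -51/ 29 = -1.76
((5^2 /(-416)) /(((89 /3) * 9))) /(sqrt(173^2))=-25 /19215456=-0.00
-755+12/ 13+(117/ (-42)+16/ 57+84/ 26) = -753.35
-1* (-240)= 240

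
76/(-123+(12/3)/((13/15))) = -52/81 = -0.64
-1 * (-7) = 7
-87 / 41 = -2.12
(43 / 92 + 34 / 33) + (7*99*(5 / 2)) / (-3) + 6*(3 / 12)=-1744189 / 3036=-574.50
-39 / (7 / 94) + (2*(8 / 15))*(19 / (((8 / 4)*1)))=-53926 / 105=-513.58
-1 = -1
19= 19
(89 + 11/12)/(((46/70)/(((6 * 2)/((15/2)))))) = 15106/69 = 218.93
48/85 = 0.56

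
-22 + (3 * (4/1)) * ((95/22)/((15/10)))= 138/11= 12.55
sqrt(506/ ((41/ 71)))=sqrt(1472966)/ 41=29.60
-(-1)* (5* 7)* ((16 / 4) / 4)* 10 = 350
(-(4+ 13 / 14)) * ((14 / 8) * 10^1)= -345 / 4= -86.25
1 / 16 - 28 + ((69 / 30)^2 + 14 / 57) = -510763 / 22800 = -22.40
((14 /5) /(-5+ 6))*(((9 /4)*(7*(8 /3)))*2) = 1176 /5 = 235.20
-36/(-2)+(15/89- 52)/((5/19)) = -79637/445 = -178.96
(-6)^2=36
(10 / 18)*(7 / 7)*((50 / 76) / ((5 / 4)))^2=500 / 3249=0.15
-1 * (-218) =218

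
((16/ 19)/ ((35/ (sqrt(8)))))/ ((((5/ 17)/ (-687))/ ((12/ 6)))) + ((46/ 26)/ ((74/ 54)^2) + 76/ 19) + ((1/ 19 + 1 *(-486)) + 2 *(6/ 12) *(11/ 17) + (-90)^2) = 43800985221/ 5748431 - 747456 *sqrt(2)/ 3325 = 7301.73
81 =81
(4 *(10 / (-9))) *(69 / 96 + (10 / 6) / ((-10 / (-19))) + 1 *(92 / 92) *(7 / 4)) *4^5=-692480 / 27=-25647.41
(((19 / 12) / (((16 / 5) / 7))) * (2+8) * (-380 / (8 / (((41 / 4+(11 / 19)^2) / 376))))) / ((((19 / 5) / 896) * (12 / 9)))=-8190.49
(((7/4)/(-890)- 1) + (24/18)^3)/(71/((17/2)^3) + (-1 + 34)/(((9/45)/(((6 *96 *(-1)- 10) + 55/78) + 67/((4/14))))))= -8400753439/355336803459720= -0.00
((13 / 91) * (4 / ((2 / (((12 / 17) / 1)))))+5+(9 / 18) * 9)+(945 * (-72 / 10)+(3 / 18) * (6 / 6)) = -2425505 / 357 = -6794.13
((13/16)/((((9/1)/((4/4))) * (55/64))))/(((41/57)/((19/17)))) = 18772/115005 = 0.16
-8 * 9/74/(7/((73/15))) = -876/1295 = -0.68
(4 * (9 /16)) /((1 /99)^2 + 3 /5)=441045 /117632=3.75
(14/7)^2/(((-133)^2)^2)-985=-985.00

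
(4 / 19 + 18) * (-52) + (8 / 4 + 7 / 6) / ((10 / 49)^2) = -9928439 / 11400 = -870.92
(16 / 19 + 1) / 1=35 / 19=1.84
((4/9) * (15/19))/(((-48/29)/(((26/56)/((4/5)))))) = -9425/76608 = -0.12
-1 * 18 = -18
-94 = -94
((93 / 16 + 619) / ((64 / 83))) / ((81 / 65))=53933815 / 82944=650.24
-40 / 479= -0.08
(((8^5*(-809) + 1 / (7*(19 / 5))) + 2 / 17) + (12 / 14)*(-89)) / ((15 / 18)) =-359626359378 / 11305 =-31811265.76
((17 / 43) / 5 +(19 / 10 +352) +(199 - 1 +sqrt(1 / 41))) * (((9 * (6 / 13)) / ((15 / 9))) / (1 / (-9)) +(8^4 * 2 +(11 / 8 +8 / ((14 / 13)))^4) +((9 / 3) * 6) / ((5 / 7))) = 1815635141085 * sqrt(41) / 5241786368 +86188563274333167 / 10994966528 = 7841128.82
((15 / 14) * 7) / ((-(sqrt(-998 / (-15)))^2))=-225 / 1996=-0.11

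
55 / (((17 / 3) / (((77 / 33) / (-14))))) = -55 / 34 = -1.62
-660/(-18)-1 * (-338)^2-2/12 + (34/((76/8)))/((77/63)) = -47737511/418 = -114204.57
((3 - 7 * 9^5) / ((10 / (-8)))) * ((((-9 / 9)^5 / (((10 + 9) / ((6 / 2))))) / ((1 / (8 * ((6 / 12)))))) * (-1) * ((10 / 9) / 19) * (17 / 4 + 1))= 23147040 / 361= 64119.22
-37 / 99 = -0.37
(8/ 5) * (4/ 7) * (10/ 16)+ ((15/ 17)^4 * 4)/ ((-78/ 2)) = 3870592/ 7600411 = 0.51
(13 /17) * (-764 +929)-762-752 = -23593 /17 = -1387.82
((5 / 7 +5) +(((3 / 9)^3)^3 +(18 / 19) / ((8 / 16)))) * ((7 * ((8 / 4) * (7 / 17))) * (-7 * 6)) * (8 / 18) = -15616753936 / 19072827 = -818.80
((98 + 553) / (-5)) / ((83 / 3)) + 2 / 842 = -4.70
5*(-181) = -905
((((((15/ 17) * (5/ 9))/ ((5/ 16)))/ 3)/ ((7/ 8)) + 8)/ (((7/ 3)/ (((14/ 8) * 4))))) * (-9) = -27624/ 119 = -232.13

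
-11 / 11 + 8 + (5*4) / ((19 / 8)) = 293 / 19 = 15.42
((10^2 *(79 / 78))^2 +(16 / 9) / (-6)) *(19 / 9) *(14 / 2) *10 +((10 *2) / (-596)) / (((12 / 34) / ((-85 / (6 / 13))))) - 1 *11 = 37102456741163 / 24475932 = 1515875.14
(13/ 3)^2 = 169/ 9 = 18.78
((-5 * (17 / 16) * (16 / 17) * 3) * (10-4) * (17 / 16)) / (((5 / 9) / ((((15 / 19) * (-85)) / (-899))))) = -1755675 / 136648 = -12.85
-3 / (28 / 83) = -249 / 28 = -8.89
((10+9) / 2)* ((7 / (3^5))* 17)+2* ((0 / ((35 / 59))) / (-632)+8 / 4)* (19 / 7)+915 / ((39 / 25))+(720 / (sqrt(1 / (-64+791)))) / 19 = 26626169 / 44226+720* sqrt(727) / 19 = 1623.80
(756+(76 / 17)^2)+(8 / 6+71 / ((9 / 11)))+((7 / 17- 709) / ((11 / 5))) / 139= 3427238303 / 3976929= 861.78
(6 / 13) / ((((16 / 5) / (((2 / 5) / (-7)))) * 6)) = -1 / 728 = -0.00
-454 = -454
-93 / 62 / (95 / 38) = -3 / 5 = -0.60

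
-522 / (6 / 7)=-609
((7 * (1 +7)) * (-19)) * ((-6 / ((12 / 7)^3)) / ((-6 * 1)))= -211.20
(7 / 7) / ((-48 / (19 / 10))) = -0.04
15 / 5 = 3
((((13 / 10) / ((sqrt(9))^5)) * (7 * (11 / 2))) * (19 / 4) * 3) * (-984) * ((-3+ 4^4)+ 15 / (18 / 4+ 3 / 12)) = -199746547 / 270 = -739802.03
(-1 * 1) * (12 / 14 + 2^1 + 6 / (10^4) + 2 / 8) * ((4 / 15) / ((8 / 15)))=-108771 / 70000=-1.55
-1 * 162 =-162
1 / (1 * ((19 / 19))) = 1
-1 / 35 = -0.03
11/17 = 0.65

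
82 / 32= 41 / 16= 2.56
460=460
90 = 90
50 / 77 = 0.65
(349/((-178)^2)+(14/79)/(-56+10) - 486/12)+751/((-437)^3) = -8458429108570215/208886997183308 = -40.49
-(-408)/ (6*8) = 17/ 2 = 8.50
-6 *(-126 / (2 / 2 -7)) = -126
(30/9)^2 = 100/9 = 11.11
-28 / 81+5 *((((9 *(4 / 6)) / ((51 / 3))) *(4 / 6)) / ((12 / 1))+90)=619309 / 1377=449.75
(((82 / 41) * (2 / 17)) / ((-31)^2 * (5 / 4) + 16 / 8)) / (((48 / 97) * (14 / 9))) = 291 / 1145494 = 0.00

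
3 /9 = 1 /3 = 0.33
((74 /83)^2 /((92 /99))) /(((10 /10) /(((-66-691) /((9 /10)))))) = -113996630 /158447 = -719.46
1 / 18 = 0.06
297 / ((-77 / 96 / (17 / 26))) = -22032 / 91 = -242.11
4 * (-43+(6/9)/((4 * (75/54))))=-4288/25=-171.52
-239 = -239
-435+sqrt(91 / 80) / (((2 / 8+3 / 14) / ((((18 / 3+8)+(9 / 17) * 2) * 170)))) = -435+3584 * sqrt(455) / 13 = 5445.72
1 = 1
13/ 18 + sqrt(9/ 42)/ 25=sqrt(42)/ 350 + 13/ 18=0.74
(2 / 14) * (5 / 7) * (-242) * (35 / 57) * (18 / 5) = -7260 / 133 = -54.59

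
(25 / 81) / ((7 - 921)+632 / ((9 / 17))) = 25 / 22662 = 0.00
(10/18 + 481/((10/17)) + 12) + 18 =76343/90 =848.26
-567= -567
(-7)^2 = 49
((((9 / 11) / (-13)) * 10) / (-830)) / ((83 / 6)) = 54 / 985127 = 0.00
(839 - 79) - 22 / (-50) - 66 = 17361 / 25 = 694.44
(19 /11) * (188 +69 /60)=71877 /220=326.71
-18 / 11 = -1.64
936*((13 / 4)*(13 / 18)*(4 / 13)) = 676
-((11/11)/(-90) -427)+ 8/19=730909/1710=427.43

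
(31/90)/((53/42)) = 0.27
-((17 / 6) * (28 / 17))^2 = -196 / 9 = -21.78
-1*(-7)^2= -49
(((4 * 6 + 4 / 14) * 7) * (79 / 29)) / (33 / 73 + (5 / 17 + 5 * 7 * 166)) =8333315 / 104561472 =0.08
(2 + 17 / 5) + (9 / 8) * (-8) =-18 / 5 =-3.60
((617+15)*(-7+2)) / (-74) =42.70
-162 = -162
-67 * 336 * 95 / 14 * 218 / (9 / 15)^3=-1387570000 / 9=-154174444.44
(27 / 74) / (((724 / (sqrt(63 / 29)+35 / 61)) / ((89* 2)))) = 84105 / 1634068+7209* sqrt(203) / 776852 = 0.18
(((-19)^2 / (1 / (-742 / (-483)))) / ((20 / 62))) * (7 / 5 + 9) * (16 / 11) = 493478336 / 18975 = 26006.76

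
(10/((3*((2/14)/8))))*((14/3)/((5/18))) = 3136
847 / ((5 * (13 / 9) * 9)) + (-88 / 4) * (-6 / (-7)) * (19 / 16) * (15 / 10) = -74833 / 3640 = -20.56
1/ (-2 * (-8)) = 1/ 16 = 0.06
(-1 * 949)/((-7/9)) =8541/7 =1220.14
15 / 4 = 3.75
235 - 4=231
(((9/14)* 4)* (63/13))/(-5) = -162/65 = -2.49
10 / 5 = 2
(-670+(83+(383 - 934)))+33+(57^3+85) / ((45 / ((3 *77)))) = 14249831 / 15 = 949988.73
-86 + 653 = 567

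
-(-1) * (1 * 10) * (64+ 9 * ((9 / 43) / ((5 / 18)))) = 30436 / 43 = 707.81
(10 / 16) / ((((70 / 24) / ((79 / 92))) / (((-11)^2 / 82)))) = 28677 / 105616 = 0.27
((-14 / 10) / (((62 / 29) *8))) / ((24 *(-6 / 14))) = 1421 / 178560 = 0.01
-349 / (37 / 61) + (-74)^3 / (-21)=14546219 / 777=18721.00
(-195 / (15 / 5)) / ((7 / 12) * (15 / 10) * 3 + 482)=-520 / 3877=-0.13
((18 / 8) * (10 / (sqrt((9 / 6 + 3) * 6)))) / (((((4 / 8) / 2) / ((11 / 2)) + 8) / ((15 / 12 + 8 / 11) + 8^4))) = 901555 * sqrt(3) / 708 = 2205.56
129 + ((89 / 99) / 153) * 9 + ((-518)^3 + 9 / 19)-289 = -4444546911346 / 31977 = -138991991.47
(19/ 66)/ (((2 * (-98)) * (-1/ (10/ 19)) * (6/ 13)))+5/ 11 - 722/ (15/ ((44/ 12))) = -176.03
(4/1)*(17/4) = 17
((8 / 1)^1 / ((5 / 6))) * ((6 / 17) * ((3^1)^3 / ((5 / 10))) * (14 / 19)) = 217728 / 1615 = 134.82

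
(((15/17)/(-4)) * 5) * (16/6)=-50/17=-2.94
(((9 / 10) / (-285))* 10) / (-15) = 1 / 475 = 0.00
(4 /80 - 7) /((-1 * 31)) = 139 /620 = 0.22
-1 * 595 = -595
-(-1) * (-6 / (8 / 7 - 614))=7 / 715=0.01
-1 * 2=-2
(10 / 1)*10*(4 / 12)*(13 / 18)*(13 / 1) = 8450 / 27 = 312.96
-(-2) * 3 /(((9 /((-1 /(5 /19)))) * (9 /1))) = -38 /135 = -0.28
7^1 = 7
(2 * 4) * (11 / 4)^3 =166.38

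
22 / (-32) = -11 / 16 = -0.69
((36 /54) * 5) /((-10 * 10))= -0.03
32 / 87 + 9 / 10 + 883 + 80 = 838913 / 870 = 964.27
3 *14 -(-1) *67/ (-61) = 2495/ 61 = 40.90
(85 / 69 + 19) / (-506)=-698 / 17457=-0.04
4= 4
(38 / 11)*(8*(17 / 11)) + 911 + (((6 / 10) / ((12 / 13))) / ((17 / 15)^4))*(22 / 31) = 953.99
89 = 89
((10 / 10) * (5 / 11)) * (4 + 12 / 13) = 320 / 143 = 2.24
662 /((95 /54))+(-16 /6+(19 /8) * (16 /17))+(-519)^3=-677321228297 /4845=-139797983.14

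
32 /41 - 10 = -378 /41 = -9.22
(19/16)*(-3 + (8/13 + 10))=1881/208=9.04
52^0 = 1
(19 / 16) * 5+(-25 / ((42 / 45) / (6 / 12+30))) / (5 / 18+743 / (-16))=17596255 / 744464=23.64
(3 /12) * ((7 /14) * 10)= 5 /4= 1.25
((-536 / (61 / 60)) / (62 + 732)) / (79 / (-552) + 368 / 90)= -133142400 / 791193607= -0.17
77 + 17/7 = 556/7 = 79.43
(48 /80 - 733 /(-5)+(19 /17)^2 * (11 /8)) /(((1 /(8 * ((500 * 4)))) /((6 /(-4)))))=-3574021.45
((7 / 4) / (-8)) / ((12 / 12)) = -7 / 32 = -0.22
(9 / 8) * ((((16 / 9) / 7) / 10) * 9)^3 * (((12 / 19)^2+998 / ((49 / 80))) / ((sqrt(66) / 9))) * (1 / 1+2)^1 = 74725535232 * sqrt(66) / 8342574625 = 72.77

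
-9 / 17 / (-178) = 9 / 3026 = 0.00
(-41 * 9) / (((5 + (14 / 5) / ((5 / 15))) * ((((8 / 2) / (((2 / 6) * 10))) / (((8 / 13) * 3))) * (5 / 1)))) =-7380 / 871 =-8.47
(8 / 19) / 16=1 / 38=0.03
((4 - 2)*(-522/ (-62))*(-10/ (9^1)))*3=-1740/ 31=-56.13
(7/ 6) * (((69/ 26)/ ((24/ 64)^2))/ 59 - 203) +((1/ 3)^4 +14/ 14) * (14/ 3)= -86382331/ 372762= -231.74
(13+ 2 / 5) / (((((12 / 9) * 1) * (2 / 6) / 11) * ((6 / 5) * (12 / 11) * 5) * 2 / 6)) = 24321 / 160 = 152.01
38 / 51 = 0.75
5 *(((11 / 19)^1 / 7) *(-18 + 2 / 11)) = -140 / 19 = -7.37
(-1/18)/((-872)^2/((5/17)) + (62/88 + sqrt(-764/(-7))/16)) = -583934517320/27173692603242119271 + 12100 * sqrt(1337)/81521077809726357813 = -0.00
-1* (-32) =32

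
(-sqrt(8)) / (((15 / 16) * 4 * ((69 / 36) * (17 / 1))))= -32 * sqrt(2) / 1955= -0.02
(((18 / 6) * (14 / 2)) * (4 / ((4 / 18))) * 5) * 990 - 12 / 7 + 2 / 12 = 1871098.45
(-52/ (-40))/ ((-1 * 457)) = -13/ 4570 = -0.00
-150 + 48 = -102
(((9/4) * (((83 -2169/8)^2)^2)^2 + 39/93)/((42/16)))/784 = 7343383387865449903168899607/4281411305472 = 1715178212025552.12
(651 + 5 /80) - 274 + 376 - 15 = 11809 /16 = 738.06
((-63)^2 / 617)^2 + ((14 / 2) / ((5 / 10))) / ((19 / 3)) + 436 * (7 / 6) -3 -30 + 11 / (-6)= 22455448895 / 43398546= 517.42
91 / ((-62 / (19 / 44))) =-1729 / 2728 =-0.63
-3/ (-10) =3/ 10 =0.30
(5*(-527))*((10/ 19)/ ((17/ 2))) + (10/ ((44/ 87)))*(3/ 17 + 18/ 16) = -7812295/ 56848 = -137.42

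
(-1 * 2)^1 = -2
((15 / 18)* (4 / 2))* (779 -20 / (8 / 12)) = 3745 / 3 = 1248.33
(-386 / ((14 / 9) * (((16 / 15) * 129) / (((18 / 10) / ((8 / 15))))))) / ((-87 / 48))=234495 / 69832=3.36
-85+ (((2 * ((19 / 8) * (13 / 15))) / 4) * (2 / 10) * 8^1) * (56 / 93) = -585959 / 6975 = -84.01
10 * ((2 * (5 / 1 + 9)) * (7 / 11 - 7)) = -19600 / 11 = -1781.82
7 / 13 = 0.54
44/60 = 11/15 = 0.73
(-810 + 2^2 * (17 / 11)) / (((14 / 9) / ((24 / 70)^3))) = -20.83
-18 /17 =-1.06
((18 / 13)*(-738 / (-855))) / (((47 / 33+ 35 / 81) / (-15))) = -1972674 / 204269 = -9.66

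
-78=-78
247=247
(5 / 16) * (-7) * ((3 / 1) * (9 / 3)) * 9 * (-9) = 25515 / 16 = 1594.69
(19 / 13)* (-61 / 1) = -1159 / 13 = -89.15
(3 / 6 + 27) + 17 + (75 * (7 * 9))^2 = 44651339 / 2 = 22325669.50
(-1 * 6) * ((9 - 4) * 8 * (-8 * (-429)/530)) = -82368/53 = -1554.11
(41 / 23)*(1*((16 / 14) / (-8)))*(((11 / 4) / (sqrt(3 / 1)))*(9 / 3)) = -451*sqrt(3) / 644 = -1.21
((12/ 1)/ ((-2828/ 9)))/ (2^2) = -27/ 2828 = -0.01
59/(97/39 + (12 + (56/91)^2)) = 29913/7537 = 3.97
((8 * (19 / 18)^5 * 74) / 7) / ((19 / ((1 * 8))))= 46.66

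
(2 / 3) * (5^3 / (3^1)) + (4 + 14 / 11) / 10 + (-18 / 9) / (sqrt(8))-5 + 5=14011 / 495-sqrt(2) / 2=27.60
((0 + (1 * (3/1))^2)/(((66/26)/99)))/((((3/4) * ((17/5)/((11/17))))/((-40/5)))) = -205920/289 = -712.53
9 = 9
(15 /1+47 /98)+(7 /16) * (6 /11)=67777 /4312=15.72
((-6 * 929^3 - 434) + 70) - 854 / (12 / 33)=-9621186493 / 2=-4810593246.50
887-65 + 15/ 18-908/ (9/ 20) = -21509/ 18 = -1194.94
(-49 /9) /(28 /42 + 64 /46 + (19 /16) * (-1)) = -18032 /2883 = -6.25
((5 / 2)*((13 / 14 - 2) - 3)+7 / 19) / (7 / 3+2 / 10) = -78285 / 20216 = -3.87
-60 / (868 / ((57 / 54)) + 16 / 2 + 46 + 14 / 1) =-285 / 4229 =-0.07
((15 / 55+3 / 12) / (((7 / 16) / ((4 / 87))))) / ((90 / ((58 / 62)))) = 184 / 322245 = 0.00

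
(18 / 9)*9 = 18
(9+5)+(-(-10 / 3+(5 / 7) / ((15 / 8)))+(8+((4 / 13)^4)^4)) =24.95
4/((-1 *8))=-1/2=-0.50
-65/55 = -13/11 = -1.18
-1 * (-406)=406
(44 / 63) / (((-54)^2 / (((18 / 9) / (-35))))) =-22 / 1607445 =-0.00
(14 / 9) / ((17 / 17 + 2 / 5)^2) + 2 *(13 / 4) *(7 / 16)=7333 / 2016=3.64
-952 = -952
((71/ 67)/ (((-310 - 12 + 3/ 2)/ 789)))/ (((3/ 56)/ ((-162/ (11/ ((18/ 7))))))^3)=52678585301925888/ 57162457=921559150.30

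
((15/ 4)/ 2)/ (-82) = -15/ 656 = -0.02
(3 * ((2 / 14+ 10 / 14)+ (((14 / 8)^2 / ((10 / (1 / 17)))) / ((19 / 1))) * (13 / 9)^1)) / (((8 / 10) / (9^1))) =8385537 / 289408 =28.97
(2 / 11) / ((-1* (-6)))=1 / 33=0.03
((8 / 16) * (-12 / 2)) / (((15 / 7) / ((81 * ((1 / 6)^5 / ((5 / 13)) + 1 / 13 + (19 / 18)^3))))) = -13303409 / 93600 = -142.13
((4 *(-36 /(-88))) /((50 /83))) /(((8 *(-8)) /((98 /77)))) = -5229 /96800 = -0.05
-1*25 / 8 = -25 / 8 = -3.12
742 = 742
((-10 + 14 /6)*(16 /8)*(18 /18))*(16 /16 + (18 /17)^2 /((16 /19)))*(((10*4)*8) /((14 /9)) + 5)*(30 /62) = -3644.69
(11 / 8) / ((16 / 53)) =583 / 128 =4.55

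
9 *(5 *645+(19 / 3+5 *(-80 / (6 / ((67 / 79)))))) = 2257278 / 79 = 28573.14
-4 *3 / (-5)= 2.40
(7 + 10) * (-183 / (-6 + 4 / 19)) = 59109 / 110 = 537.35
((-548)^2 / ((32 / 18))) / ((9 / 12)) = 225228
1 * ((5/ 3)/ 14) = 5/ 42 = 0.12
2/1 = 2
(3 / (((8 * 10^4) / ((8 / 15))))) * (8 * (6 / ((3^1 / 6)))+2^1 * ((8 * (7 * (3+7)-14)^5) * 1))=550731782 / 3125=176234.17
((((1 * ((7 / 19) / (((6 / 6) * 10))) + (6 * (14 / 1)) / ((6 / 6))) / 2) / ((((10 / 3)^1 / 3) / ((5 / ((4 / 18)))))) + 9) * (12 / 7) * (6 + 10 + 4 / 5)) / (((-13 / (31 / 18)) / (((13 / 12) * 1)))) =-13505739 / 3800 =-3554.14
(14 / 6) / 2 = 1.17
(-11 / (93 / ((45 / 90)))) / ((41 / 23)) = -253 / 7626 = -0.03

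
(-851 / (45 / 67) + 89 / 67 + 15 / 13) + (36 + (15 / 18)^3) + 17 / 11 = -12690543523 / 10347480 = -1226.44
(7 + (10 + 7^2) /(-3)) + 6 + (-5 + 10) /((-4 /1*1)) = -95 /12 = -7.92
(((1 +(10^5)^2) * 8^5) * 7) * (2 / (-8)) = -573440000057344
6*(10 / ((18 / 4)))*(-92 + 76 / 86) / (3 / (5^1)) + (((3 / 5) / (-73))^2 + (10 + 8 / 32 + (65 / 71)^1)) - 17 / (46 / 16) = -226713309924623 / 112259115300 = -2019.55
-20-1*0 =-20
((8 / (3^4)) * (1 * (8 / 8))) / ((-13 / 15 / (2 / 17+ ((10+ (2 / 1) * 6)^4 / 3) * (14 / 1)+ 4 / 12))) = -743372680 / 5967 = -124580.64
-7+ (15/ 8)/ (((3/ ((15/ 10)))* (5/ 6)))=-47/ 8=-5.88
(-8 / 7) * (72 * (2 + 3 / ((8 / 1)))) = -1368 / 7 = -195.43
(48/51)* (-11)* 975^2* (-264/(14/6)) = 132509520000/119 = 1113525378.15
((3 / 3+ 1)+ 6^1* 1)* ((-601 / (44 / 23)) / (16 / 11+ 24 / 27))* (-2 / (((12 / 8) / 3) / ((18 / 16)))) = 1119663 / 232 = 4826.13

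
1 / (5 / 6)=1.20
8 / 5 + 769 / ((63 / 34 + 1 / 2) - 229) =-34541 / 19265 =-1.79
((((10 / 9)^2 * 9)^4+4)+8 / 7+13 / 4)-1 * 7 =2800255879 / 183708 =15242.97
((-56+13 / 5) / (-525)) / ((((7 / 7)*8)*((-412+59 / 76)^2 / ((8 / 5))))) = 514064 / 4273281289375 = 0.00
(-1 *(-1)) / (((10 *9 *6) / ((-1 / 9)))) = -1 / 4860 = -0.00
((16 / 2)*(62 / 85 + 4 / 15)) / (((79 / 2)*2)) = 2032 / 20145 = 0.10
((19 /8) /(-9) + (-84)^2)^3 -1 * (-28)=131106576764009141 /373248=351258618302.06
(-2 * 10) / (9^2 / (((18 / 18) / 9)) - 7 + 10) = -5 / 183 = -0.03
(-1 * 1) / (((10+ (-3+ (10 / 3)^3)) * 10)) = -27 / 11890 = -0.00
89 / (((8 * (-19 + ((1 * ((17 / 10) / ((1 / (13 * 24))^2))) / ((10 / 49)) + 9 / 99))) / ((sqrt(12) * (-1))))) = -0.00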